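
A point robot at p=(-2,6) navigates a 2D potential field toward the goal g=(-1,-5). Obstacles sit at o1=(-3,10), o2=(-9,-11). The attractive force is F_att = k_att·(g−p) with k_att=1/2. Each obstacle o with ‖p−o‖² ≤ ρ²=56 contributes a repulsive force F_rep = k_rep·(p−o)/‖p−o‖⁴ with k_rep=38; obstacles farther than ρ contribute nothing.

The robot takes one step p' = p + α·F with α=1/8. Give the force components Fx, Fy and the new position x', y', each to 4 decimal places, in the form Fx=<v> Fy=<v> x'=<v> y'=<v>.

F_att = 1/2·(g−p) = 1/2·(1,-11) = (0.5000,-5.5000)
o1: d²=17 ≤ ρ²=56; F_rep = 38·(1,-4)/17² = (0.1315,-0.5260)
o2: d²=338 > ρ²=56 → inactive
F = F_att + ΣF_rep = (0.6315,-6.0260)
p' = p + 1/8·F = (-1.9211,5.2468)

Fx=0.6315 Fy=-6.0260 x'=-1.9211 y'=5.2468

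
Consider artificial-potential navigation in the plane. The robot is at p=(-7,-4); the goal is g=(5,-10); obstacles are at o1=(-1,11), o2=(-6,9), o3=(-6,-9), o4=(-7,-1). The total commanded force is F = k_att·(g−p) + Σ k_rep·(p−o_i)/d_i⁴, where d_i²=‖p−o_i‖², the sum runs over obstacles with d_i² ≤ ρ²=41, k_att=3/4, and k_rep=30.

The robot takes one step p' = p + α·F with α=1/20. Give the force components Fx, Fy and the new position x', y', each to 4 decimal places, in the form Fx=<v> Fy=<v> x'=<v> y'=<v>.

F_att = 3/4·(g−p) = 3/4·(12,-6) = (9.0000,-4.5000)
o1: d²=261 > ρ²=41 → inactive
o2: d²=170 > ρ²=41 → inactive
o3: d²=26 ≤ ρ²=41; F_rep = 30·(-1,5)/26² = (-0.0444,0.2219)
o4: d²=9 ≤ ρ²=41; F_rep = 30·(0,-3)/9² = (0.0000,-1.1111)
F = F_att + ΣF_rep = (8.9556,-5.3892)
p' = p + 1/20·F = (-6.5522,-4.2695)

Fx=8.9556 Fy=-5.3892 x'=-6.5522 y'=-4.2695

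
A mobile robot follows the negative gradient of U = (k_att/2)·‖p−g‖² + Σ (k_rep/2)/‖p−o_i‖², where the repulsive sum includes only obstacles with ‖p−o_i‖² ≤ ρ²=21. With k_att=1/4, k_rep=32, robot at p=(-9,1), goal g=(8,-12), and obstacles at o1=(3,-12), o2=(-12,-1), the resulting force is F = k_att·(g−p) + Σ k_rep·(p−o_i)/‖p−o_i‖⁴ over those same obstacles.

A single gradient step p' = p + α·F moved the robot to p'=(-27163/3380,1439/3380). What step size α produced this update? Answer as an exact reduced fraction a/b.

α = 1/5

F_att = 1/4·(g−p) = 1/4·(17,-13) = (4.2500,-3.2500)
o1: d²=313 > ρ²=21 → inactive
o2: d²=13 ≤ ρ²=21; F_rep = 32·(3,2)/13² = (0.5680,0.3787)
F = F_att + ΣF_rep = (4.8180,-2.8713)
Δp = p'−p = (0.9636,-0.5743); α = Δx/Fx = (3257/3380) / (3257/676) = 1/5
check: Δy/Fy = (-1941/3380) / (-1941/676) = 1/5 ✓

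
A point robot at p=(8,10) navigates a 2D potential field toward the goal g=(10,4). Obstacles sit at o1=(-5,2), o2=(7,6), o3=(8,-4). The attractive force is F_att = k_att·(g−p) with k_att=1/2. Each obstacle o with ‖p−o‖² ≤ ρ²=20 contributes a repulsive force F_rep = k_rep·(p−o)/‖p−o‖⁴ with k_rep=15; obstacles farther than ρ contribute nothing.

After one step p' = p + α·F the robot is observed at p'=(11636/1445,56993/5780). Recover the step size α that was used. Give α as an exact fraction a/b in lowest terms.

α = 1/20

F_att = 1/2·(g−p) = 1/2·(2,-6) = (1.0000,-3.0000)
o1: d²=233 > ρ²=20 → inactive
o2: d²=17 ≤ ρ²=20; F_rep = 15·(1,4)/17² = (0.0519,0.2076)
o3: d²=196 > ρ²=20 → inactive
F = F_att + ΣF_rep = (1.0519,-2.7924)
Δp = p'−p = (0.0526,-0.1396); α = Δx/Fx = (76/1445) / (304/289) = 1/20
check: Δy/Fy = (-807/5780) / (-807/289) = 1/20 ✓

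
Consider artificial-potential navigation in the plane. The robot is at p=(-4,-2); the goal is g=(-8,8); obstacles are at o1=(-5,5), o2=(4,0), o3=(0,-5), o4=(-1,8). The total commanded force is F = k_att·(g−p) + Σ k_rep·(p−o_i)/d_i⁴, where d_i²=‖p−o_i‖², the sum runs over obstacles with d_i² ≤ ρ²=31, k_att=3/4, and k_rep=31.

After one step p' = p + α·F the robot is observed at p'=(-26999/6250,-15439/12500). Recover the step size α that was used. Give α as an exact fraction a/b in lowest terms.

α = 1/10

F_att = 3/4·(g−p) = 3/4·(-4,10) = (-3.0000,7.5000)
o1: d²=50 > ρ²=31 → inactive
o2: d²=68 > ρ²=31 → inactive
o3: d²=25 ≤ ρ²=31; F_rep = 31·(-4,3)/25² = (-0.1984,0.1488)
o4: d²=109 > ρ²=31 → inactive
F = F_att + ΣF_rep = (-3.1984,7.6488)
Δp = p'−p = (-0.3198,0.7649); α = Δx/Fx = (-1999/6250) / (-1999/625) = 1/10
check: Δy/Fy = (9561/12500) / (9561/1250) = 1/10 ✓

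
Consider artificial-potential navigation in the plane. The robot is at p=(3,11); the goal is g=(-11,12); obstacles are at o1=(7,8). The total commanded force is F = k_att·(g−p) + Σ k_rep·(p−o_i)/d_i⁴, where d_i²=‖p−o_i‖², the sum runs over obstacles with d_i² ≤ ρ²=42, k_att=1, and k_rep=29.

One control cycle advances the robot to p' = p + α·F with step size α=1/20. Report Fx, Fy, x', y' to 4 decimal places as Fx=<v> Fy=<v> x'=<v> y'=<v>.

Fx=-14.1856 Fy=1.1392 x'=2.2907 y'=11.0570

F_att = 1·(g−p) = 1·(-14,1) = (-14.0000,1.0000)
o1: d²=25 ≤ ρ²=42; F_rep = 29·(-4,3)/25² = (-0.1856,0.1392)
F = F_att + ΣF_rep = (-14.1856,1.1392)
p' = p + 1/20·F = (2.2907,11.0570)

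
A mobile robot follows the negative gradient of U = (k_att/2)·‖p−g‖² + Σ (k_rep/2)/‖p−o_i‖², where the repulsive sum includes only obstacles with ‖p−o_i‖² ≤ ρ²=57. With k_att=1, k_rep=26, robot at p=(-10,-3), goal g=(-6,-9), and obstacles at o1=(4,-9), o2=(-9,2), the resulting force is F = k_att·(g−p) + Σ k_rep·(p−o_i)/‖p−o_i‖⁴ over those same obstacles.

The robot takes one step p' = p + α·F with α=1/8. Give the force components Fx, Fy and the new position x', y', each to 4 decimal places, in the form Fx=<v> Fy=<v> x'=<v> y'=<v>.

F_att = 1·(g−p) = 1·(4,-6) = (4.0000,-6.0000)
o1: d²=232 > ρ²=57 → inactive
o2: d²=26 ≤ ρ²=57; F_rep = 26·(-1,-5)/26² = (-0.0385,-0.1923)
F = F_att + ΣF_rep = (3.9615,-6.1923)
p' = p + 1/8·F = (-9.5048,-3.7740)

Fx=3.9615 Fy=-6.1923 x'=-9.5048 y'=-3.7740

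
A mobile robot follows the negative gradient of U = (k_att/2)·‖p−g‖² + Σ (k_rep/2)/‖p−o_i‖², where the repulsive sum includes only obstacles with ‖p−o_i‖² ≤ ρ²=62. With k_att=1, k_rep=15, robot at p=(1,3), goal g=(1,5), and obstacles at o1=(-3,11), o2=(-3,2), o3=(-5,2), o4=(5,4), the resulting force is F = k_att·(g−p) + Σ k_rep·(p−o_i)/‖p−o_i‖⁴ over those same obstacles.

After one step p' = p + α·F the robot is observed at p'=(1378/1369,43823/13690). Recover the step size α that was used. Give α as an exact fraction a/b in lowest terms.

F_att = 1·(g−p) = 1·(0,2) = (0.0000,2.0000)
o1: d²=80 > ρ²=62 → inactive
o2: d²=17 ≤ ρ²=62; F_rep = 15·(4,1)/17² = (0.2076,0.0519)
o3: d²=37 ≤ ρ²=62; F_rep = 15·(6,1)/37² = (0.0657,0.0110)
o4: d²=17 ≤ ρ²=62; F_rep = 15·(-4,-1)/17² = (-0.2076,-0.0519)
F = F_att + ΣF_rep = (0.0657,2.0110)
Δp = p'−p = (0.0066,0.2011); α = Δx/Fx = (9/1369) / (90/1369) = 1/10
check: Δy/Fy = (2753/13690) / (2753/1369) = 1/10 ✓

α = 1/10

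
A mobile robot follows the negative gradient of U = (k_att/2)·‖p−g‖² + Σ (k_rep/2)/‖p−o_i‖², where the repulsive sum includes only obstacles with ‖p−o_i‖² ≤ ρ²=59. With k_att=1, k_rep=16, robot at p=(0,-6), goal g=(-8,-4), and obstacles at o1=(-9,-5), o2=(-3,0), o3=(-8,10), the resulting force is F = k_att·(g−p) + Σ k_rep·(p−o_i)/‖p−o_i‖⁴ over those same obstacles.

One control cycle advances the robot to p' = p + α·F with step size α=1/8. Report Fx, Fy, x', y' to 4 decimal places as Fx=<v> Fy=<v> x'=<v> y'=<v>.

F_att = 1·(g−p) = 1·(-8,2) = (-8.0000,2.0000)
o1: d²=82 > ρ²=59 → inactive
o2: d²=45 ≤ ρ²=59; F_rep = 16·(3,-6)/45² = (0.0237,-0.0474)
o3: d²=320 > ρ²=59 → inactive
F = F_att + ΣF_rep = (-7.9763,1.9526)
p' = p + 1/8·F = (-0.9970,-5.7559)

Fx=-7.9763 Fy=1.9526 x'=-0.9970 y'=-5.7559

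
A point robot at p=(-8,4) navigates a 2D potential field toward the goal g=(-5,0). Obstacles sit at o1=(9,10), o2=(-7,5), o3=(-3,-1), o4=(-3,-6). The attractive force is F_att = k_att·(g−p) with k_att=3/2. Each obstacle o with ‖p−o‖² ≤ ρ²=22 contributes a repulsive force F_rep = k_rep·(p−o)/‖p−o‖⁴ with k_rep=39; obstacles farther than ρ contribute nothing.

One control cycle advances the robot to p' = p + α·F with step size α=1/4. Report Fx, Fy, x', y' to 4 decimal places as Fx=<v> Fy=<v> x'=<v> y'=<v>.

Fx=-5.2500 Fy=-15.7500 x'=-9.3125 y'=0.0625

F_att = 3/2·(g−p) = 3/2·(3,-4) = (4.5000,-6.0000)
o1: d²=325 > ρ²=22 → inactive
o2: d²=2 ≤ ρ²=22; F_rep = 39·(-1,-1)/2² = (-9.7500,-9.7500)
o3: d²=50 > ρ²=22 → inactive
o4: d²=125 > ρ²=22 → inactive
F = F_att + ΣF_rep = (-5.2500,-15.7500)
p' = p + 1/4·F = (-9.3125,0.0625)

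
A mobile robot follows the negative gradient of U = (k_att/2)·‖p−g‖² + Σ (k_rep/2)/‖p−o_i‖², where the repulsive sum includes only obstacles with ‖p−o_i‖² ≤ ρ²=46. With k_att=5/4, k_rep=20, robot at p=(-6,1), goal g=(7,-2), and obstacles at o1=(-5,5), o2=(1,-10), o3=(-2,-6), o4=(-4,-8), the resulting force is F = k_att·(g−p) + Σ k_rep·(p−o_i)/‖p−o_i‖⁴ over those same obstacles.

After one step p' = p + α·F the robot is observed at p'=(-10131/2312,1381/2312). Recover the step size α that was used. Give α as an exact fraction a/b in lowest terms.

F_att = 5/4·(g−p) = 5/4·(13,-3) = (16.2500,-3.7500)
o1: d²=17 ≤ ρ²=46; F_rep = 20·(-1,-4)/17² = (-0.0692,-0.2768)
o2: d²=170 > ρ²=46 → inactive
o3: d²=65 > ρ²=46 → inactive
o4: d²=85 > ρ²=46 → inactive
F = F_att + ΣF_rep = (16.1808,-4.0268)
Δp = p'−p = (1.6181,-0.4027); α = Δx/Fx = (3741/2312) / (18705/1156) = 1/10
check: Δy/Fy = (-931/2312) / (-4655/1156) = 1/10 ✓

α = 1/10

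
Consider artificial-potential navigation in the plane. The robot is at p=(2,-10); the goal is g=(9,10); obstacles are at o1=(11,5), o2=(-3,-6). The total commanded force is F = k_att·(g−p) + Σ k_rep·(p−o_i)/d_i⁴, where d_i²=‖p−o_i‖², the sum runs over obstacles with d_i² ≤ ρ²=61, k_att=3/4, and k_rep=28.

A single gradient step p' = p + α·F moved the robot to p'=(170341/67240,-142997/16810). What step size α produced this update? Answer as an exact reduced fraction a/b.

α = 1/10

F_att = 3/4·(g−p) = 3/4·(7,20) = (5.2500,15.0000)
o1: d²=306 > ρ²=61 → inactive
o2: d²=41 ≤ ρ²=61; F_rep = 28·(5,-4)/41² = (0.0833,-0.0666)
F = F_att + ΣF_rep = (5.3333,14.9334)
Δp = p'−p = (0.5333,1.4933); α = Δx/Fx = (35861/67240) / (35861/6724) = 1/10
check: Δy/Fy = (25103/16810) / (25103/1681) = 1/10 ✓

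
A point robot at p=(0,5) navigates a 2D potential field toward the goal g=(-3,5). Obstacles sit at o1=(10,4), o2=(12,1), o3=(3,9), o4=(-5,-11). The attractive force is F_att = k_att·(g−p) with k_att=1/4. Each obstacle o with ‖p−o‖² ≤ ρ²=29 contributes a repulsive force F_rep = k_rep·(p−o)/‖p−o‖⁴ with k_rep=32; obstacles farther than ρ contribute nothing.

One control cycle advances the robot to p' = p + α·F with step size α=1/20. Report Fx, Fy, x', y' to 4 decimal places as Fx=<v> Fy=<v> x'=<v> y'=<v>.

F_att = 1/4·(g−p) = 1/4·(-3,0) = (-0.7500,0.0000)
o1: d²=101 > ρ²=29 → inactive
o2: d²=160 > ρ²=29 → inactive
o3: d²=25 ≤ ρ²=29; F_rep = 32·(-3,-4)/25² = (-0.1536,-0.2048)
o4: d²=281 > ρ²=29 → inactive
F = F_att + ΣF_rep = (-0.9036,-0.2048)
p' = p + 1/20·F = (-0.0452,4.9898)

Fx=-0.9036 Fy=-0.2048 x'=-0.0452 y'=4.9898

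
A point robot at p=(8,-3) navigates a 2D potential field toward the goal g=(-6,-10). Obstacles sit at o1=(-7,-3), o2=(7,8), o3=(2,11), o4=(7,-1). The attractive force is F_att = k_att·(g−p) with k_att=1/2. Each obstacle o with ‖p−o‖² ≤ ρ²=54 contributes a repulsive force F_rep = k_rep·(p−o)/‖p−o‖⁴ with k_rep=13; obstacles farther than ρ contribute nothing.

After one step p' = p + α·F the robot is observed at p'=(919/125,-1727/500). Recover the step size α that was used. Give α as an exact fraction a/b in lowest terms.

F_att = 1/2·(g−p) = 1/2·(-14,-7) = (-7.0000,-3.5000)
o1: d²=225 > ρ²=54 → inactive
o2: d²=122 > ρ²=54 → inactive
o3: d²=232 > ρ²=54 → inactive
o4: d²=5 ≤ ρ²=54; F_rep = 13·(1,-2)/5² = (0.5200,-1.0400)
F = F_att + ΣF_rep = (-6.4800,-4.5400)
Δp = p'−p = (-0.6480,-0.4540); α = Δx/Fx = (-81/125) / (-162/25) = 1/10
check: Δy/Fy = (-227/500) / (-227/50) = 1/10 ✓

α = 1/10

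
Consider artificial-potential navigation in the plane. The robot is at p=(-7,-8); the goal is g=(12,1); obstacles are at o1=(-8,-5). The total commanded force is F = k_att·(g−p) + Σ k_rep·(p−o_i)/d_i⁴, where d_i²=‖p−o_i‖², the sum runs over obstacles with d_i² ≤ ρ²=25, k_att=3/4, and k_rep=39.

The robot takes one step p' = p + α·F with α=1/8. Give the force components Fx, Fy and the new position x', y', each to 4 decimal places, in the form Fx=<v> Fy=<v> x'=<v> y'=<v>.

F_att = 3/4·(g−p) = 3/4·(19,9) = (14.2500,6.7500)
o1: d²=10 ≤ ρ²=25; F_rep = 39·(1,-3)/10² = (0.3900,-1.1700)
F = F_att + ΣF_rep = (14.6400,5.5800)
p' = p + 1/8·F = (-5.1700,-7.3025)

Fx=14.6400 Fy=5.5800 x'=-5.1700 y'=-7.3025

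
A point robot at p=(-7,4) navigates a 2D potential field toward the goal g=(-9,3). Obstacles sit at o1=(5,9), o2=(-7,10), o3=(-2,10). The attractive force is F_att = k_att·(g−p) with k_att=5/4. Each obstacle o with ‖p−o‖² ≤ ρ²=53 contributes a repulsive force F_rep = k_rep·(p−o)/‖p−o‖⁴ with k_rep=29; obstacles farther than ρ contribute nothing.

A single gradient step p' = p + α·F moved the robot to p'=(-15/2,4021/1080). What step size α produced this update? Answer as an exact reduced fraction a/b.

F_att = 5/4·(g−p) = 5/4·(-2,-1) = (-2.5000,-1.2500)
o1: d²=169 > ρ²=53 → inactive
o2: d²=36 ≤ ρ²=53; F_rep = 29·(0,-6)/36² = (0.0000,-0.1343)
o3: d²=61 > ρ²=53 → inactive
F = F_att + ΣF_rep = (-2.5000,-1.3843)
Δp = p'−p = (-0.5000,-0.2769); α = Δx/Fx = (-1/2) / (-5/2) = 1/5
check: Δy/Fy = (-299/1080) / (-299/216) = 1/5 ✓

α = 1/5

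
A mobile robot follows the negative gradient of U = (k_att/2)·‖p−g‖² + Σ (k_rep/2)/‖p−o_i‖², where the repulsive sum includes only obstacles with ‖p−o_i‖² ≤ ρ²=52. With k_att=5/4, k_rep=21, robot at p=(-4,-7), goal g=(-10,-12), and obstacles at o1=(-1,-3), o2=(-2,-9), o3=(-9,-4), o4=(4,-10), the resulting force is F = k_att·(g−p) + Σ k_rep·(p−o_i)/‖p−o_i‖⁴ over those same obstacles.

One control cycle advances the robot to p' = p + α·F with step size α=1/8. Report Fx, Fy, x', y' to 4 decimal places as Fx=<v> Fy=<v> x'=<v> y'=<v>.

Fx=-8.1662 Fy=-5.7826 x'=-5.0208 y'=-7.7228

F_att = 5/4·(g−p) = 5/4·(-6,-5) = (-7.5000,-6.2500)
o1: d²=25 ≤ ρ²=52; F_rep = 21·(-3,-4)/25² = (-0.1008,-0.1344)
o2: d²=8 ≤ ρ²=52; F_rep = 21·(-2,2)/8² = (-0.6562,0.6562)
o3: d²=34 ≤ ρ²=52; F_rep = 21·(5,-3)/34² = (0.0908,-0.0545)
o4: d²=73 > ρ²=52 → inactive
F = F_att + ΣF_rep = (-8.1662,-5.7826)
p' = p + 1/8·F = (-5.0208,-7.7228)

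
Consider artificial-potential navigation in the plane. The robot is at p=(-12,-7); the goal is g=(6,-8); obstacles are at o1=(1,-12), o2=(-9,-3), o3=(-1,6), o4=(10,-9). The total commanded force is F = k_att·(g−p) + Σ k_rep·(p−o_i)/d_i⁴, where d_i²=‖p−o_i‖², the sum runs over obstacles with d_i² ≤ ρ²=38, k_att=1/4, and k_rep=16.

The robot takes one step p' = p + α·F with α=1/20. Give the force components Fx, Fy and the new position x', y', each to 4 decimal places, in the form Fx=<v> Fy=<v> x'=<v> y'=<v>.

F_att = 1/4·(g−p) = 1/4·(18,-1) = (4.5000,-0.2500)
o1: d²=194 > ρ²=38 → inactive
o2: d²=25 ≤ ρ²=38; F_rep = 16·(-3,-4)/25² = (-0.0768,-0.1024)
o3: d²=290 > ρ²=38 → inactive
o4: d²=488 > ρ²=38 → inactive
F = F_att + ΣF_rep = (4.4232,-0.3524)
p' = p + 1/20·F = (-11.7788,-7.0176)

Fx=4.4232 Fy=-0.3524 x'=-11.7788 y'=-7.0176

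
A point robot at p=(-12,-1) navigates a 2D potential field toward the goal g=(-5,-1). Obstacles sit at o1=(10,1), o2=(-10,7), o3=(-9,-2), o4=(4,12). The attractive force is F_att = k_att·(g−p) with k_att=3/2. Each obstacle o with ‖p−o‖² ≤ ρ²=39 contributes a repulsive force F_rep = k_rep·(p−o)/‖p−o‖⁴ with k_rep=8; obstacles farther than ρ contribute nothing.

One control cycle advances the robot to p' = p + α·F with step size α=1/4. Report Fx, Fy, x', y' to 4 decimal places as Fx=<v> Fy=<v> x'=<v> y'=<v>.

Fx=10.2600 Fy=0.0800 x'=-9.4350 y'=-0.9800

F_att = 3/2·(g−p) = 3/2·(7,0) = (10.5000,0.0000)
o1: d²=488 > ρ²=39 → inactive
o2: d²=68 > ρ²=39 → inactive
o3: d²=10 ≤ ρ²=39; F_rep = 8·(-3,1)/10² = (-0.2400,0.0800)
o4: d²=425 > ρ²=39 → inactive
F = F_att + ΣF_rep = (10.2600,0.0800)
p' = p + 1/4·F = (-9.4350,-0.9800)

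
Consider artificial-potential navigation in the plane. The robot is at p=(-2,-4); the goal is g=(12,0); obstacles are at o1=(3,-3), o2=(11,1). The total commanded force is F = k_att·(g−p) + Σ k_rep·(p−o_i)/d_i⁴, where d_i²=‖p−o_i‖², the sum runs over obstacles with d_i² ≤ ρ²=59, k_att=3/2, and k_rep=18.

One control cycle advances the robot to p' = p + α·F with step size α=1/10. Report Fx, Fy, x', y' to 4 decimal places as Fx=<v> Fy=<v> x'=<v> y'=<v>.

Fx=20.8669 Fy=5.9734 x'=0.0867 y'=-3.4027

F_att = 3/2·(g−p) = 3/2·(14,4) = (21.0000,6.0000)
o1: d²=26 ≤ ρ²=59; F_rep = 18·(-5,-1)/26² = (-0.1331,-0.0266)
o2: d²=194 > ρ²=59 → inactive
F = F_att + ΣF_rep = (20.8669,5.9734)
p' = p + 1/10·F = (0.0867,-3.4027)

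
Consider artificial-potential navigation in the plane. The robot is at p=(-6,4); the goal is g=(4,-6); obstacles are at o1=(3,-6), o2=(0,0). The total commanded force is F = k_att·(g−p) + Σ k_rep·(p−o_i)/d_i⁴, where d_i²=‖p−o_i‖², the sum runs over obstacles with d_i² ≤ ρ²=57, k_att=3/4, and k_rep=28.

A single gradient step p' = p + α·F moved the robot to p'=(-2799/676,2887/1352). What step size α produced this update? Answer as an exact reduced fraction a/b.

F_att = 3/4·(g−p) = 3/4·(10,-10) = (7.5000,-7.5000)
o1: d²=181 > ρ²=57 → inactive
o2: d²=52 ≤ ρ²=57; F_rep = 28·(-6,4)/52² = (-0.0621,0.0414)
F = F_att + ΣF_rep = (7.4379,-7.4586)
Δp = p'−p = (1.8595,-1.8646); α = Δx/Fx = (1257/676) / (1257/169) = 1/4
check: Δy/Fy = (-2521/1352) / (-2521/338) = 1/4 ✓

α = 1/4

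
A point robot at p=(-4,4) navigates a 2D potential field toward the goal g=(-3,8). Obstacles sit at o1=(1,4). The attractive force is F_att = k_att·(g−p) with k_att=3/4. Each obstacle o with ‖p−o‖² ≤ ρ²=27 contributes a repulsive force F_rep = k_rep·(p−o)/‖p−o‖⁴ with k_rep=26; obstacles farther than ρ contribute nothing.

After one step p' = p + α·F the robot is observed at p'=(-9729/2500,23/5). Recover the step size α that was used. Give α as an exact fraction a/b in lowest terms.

F_att = 3/4·(g−p) = 3/4·(1,4) = (0.7500,3.0000)
o1: d²=25 ≤ ρ²=27; F_rep = 26·(-5,0)/25² = (-0.2080,0.0000)
F = F_att + ΣF_rep = (0.5420,3.0000)
Δp = p'−p = (0.1084,0.6000); α = Δx/Fx = (271/2500) / (271/500) = 1/5
check: Δy/Fy = (3/5) / (3) = 1/5 ✓

α = 1/5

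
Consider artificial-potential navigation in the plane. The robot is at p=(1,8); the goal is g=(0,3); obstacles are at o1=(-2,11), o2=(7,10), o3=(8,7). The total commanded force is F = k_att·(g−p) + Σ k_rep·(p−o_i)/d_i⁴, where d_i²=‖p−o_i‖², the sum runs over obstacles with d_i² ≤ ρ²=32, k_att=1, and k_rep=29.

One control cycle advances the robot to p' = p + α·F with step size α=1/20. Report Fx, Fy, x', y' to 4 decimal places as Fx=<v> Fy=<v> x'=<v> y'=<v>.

F_att = 1·(g−p) = 1·(-1,-5) = (-1.0000,-5.0000)
o1: d²=18 ≤ ρ²=32; F_rep = 29·(3,-3)/18² = (0.2685,-0.2685)
o2: d²=40 > ρ²=32 → inactive
o3: d²=50 > ρ²=32 → inactive
F = F_att + ΣF_rep = (-0.7315,-5.2685)
p' = p + 1/20·F = (0.9634,7.7366)

Fx=-0.7315 Fy=-5.2685 x'=0.9634 y'=7.7366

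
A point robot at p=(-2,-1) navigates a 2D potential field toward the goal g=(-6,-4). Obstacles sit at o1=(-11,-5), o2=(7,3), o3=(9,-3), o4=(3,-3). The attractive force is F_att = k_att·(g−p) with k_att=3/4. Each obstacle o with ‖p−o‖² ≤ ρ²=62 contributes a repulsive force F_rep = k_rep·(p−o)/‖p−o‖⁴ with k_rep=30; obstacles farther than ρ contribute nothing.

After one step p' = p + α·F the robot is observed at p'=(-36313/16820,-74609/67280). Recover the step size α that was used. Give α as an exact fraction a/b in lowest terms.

α = 1/20

F_att = 3/4·(g−p) = 3/4·(-4,-3) = (-3.0000,-2.2500)
o1: d²=97 > ρ²=62 → inactive
o2: d²=97 > ρ²=62 → inactive
o3: d²=125 > ρ²=62 → inactive
o4: d²=29 ≤ ρ²=62; F_rep = 30·(-5,2)/29² = (-0.1784,0.0713)
F = F_att + ΣF_rep = (-3.1784,-2.1787)
Δp = p'−p = (-0.1589,-0.1089); α = Δx/Fx = (-2673/16820) / (-2673/841) = 1/20
check: Δy/Fy = (-7329/67280) / (-7329/3364) = 1/20 ✓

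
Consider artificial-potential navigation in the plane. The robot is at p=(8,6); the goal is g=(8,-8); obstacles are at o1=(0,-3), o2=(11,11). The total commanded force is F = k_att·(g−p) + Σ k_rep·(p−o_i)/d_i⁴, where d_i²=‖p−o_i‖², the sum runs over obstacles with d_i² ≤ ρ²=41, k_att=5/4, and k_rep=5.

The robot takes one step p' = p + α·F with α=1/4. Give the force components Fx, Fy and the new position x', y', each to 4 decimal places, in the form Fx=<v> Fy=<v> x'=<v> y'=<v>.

F_att = 5/4·(g−p) = 5/4·(0,-14) = (0.0000,-17.5000)
o1: d²=145 > ρ²=41 → inactive
o2: d²=34 ≤ ρ²=41; F_rep = 5·(-3,-5)/34² = (-0.0130,-0.0216)
F = F_att + ΣF_rep = (-0.0130,-17.5216)
p' = p + 1/4·F = (7.9968,1.6196)

Fx=-0.0130 Fy=-17.5216 x'=7.9968 y'=1.6196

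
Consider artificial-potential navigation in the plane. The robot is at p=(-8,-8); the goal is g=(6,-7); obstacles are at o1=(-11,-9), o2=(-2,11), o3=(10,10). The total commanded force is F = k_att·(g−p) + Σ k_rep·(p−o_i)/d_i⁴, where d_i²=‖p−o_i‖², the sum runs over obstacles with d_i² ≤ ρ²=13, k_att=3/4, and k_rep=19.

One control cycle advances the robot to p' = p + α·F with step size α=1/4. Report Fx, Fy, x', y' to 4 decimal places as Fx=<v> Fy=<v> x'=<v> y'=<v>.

Fx=11.0700 Fy=0.9400 x'=-5.2325 y'=-7.7650

F_att = 3/4·(g−p) = 3/4·(14,1) = (10.5000,0.7500)
o1: d²=10 ≤ ρ²=13; F_rep = 19·(3,1)/10² = (0.5700,0.1900)
o2: d²=397 > ρ²=13 → inactive
o3: d²=648 > ρ²=13 → inactive
F = F_att + ΣF_rep = (11.0700,0.9400)
p' = p + 1/4·F = (-5.2325,-7.7650)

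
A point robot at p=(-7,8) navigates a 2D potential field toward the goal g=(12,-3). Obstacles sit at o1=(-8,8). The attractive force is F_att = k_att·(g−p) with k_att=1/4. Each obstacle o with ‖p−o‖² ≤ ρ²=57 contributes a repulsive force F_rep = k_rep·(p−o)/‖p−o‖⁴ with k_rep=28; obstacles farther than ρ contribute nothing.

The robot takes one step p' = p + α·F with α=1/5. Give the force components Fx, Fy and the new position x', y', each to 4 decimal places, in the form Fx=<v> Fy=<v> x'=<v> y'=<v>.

F_att = 1/4·(g−p) = 1/4·(19,-11) = (4.7500,-2.7500)
o1: d²=1 ≤ ρ²=57; F_rep = 28·(1,0)/1² = (28.0000,0.0000)
F = F_att + ΣF_rep = (32.7500,-2.7500)
p' = p + 1/5·F = (-0.4500,7.4500)

Fx=32.7500 Fy=-2.7500 x'=-0.4500 y'=7.4500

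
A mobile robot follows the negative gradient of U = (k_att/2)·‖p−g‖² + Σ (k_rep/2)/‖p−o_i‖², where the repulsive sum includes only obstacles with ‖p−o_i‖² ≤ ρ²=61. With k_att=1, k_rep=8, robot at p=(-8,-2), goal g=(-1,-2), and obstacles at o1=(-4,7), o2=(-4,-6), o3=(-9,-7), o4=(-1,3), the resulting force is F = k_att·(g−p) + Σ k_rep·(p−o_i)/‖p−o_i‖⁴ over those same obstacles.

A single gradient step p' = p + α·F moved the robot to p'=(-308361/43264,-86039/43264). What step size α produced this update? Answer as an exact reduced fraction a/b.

F_att = 1·(g−p) = 1·(7,0) = (7.0000,0.0000)
o1: d²=97 > ρ²=61 → inactive
o2: d²=32 ≤ ρ²=61; F_rep = 8·(-4,4)/32² = (-0.0312,0.0312)
o3: d²=26 ≤ ρ²=61; F_rep = 8·(1,5)/26² = (0.0118,0.0592)
o4: d²=74 > ρ²=61 → inactive
F = F_att + ΣF_rep = (6.9806,0.0904)
Δp = p'−p = (0.8726,0.0113); α = Δx/Fx = (37751/43264) / (37751/5408) = 1/8
check: Δy/Fy = (489/43264) / (489/5408) = 1/8 ✓

α = 1/8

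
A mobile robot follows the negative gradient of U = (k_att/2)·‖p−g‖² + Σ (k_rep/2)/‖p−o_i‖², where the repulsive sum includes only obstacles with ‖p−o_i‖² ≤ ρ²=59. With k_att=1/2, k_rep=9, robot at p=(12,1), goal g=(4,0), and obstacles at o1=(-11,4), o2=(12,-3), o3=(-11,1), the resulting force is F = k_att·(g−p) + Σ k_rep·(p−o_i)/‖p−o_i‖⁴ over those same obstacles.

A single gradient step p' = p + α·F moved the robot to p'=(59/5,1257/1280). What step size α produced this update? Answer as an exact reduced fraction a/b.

F_att = 1/2·(g−p) = 1/2·(-8,-1) = (-4.0000,-0.5000)
o1: d²=538 > ρ²=59 → inactive
o2: d²=16 ≤ ρ²=59; F_rep = 9·(0,4)/16² = (0.0000,0.1406)
o3: d²=529 > ρ²=59 → inactive
F = F_att + ΣF_rep = (-4.0000,-0.3594)
Δp = p'−p = (-0.2000,-0.0180); α = Δx/Fx = (-1/5) / (-4) = 1/20
check: Δy/Fy = (-23/1280) / (-23/64) = 1/20 ✓

α = 1/20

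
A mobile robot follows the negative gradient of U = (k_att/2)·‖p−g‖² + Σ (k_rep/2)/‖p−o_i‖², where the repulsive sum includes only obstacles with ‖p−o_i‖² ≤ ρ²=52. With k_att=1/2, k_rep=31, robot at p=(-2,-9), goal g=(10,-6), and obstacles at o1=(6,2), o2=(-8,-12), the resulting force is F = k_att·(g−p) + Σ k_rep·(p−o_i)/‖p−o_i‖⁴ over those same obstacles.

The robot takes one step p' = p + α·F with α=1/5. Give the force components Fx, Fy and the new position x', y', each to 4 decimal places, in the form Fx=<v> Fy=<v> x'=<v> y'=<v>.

F_att = 1/2·(g−p) = 1/2·(12,3) = (6.0000,1.5000)
o1: d²=185 > ρ²=52 → inactive
o2: d²=45 ≤ ρ²=52; F_rep = 31·(6,3)/45² = (0.0919,0.0459)
F = F_att + ΣF_rep = (6.0919,1.5459)
p' = p + 1/5·F = (-0.7816,-8.6908)

Fx=6.0919 Fy=1.5459 x'=-0.7816 y'=-8.6908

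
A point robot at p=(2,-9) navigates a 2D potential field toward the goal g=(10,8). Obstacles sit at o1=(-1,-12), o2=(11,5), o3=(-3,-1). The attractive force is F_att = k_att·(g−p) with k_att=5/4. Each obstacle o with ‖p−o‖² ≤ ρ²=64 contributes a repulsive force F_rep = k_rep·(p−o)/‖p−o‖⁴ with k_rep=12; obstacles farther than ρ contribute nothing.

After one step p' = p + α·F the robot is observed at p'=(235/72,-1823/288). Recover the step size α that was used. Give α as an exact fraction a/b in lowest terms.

F_att = 5/4·(g−p) = 5/4·(8,17) = (10.0000,21.2500)
o1: d²=18 ≤ ρ²=64; F_rep = 12·(3,3)/18² = (0.1111,0.1111)
o2: d²=277 > ρ²=64 → inactive
o3: d²=89 > ρ²=64 → inactive
F = F_att + ΣF_rep = (10.1111,21.3611)
Δp = p'−p = (1.2639,2.6701); α = Δx/Fx = (91/72) / (91/9) = 1/8
check: Δy/Fy = (769/288) / (769/36) = 1/8 ✓

α = 1/8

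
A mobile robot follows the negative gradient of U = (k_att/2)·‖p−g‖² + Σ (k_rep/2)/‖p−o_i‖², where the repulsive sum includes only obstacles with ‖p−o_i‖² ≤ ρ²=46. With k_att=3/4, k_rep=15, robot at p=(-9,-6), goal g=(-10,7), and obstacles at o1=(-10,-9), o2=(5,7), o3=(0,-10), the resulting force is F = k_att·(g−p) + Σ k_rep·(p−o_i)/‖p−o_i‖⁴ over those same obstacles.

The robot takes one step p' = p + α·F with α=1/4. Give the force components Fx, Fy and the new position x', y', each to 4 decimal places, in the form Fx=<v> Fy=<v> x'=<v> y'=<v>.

F_att = 3/4·(g−p) = 3/4·(-1,13) = (-0.7500,9.7500)
o1: d²=10 ≤ ρ²=46; F_rep = 15·(1,3)/10² = (0.1500,0.4500)
o2: d²=365 > ρ²=46 → inactive
o3: d²=97 > ρ²=46 → inactive
F = F_att + ΣF_rep = (-0.6000,10.2000)
p' = p + 1/4·F = (-9.1500,-3.4500)

Fx=-0.6000 Fy=10.2000 x'=-9.1500 y'=-3.4500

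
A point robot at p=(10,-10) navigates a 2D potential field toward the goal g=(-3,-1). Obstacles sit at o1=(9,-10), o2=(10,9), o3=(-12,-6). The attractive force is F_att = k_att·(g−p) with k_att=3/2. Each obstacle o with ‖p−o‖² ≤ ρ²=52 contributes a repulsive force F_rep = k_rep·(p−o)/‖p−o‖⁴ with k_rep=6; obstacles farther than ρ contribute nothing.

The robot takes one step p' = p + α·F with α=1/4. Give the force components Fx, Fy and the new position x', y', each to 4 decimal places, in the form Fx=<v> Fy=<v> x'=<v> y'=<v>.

F_att = 3/2·(g−p) = 3/2·(-13,9) = (-19.5000,13.5000)
o1: d²=1 ≤ ρ²=52; F_rep = 6·(1,0)/1² = (6.0000,0.0000)
o2: d²=361 > ρ²=52 → inactive
o3: d²=500 > ρ²=52 → inactive
F = F_att + ΣF_rep = (-13.5000,13.5000)
p' = p + 1/4·F = (6.6250,-6.6250)

Fx=-13.5000 Fy=13.5000 x'=6.6250 y'=-6.6250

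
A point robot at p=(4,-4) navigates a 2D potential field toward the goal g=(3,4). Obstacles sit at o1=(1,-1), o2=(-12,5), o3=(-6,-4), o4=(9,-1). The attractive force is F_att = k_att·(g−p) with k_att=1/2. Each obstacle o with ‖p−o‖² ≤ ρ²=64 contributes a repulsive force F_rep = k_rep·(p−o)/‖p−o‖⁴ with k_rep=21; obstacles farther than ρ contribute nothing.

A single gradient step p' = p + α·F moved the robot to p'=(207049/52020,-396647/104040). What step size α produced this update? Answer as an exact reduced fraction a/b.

α = 1/20

F_att = 1/2·(g−p) = 1/2·(-1,8) = (-0.5000,4.0000)
o1: d²=18 ≤ ρ²=64; F_rep = 21·(3,-3)/18² = (0.1944,-0.1944)
o2: d²=337 > ρ²=64 → inactive
o3: d²=100 > ρ²=64 → inactive
o4: d²=34 ≤ ρ²=64; F_rep = 21·(-5,-3)/34² = (-0.0908,-0.0545)
F = F_att + ΣF_rep = (-0.3964,3.7511)
Δp = p'−p = (-0.0198,0.1876); α = Δx/Fx = (-1031/52020) / (-1031/2601) = 1/20
check: Δy/Fy = (19513/104040) / (19513/5202) = 1/20 ✓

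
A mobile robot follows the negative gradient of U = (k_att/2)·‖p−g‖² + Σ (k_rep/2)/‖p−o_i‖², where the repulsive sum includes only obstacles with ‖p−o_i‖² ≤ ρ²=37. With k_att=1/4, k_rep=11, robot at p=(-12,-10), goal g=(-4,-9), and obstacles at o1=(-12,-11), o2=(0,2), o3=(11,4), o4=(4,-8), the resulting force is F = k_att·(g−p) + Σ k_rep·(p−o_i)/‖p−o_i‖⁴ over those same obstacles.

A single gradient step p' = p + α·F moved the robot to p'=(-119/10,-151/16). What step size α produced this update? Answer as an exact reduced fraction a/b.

F_att = 1/4·(g−p) = 1/4·(8,1) = (2.0000,0.2500)
o1: d²=1 ≤ ρ²=37; F_rep = 11·(0,1)/1² = (0.0000,11.0000)
o2: d²=288 > ρ²=37 → inactive
o3: d²=725 > ρ²=37 → inactive
o4: d²=260 > ρ²=37 → inactive
F = F_att + ΣF_rep = (2.0000,11.2500)
Δp = p'−p = (0.1000,0.5625); α = Δx/Fx = (1/10) / (2) = 1/20
check: Δy/Fy = (9/16) / (45/4) = 1/20 ✓

α = 1/20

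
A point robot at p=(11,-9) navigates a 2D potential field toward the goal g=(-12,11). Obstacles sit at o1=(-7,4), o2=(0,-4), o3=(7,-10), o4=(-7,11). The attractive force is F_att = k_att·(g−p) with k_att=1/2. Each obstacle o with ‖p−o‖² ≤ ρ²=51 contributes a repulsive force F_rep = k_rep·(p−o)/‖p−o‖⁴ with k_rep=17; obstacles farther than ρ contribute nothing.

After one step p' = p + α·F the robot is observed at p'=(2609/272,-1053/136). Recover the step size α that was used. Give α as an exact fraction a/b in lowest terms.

F_att = 1/2·(g−p) = 1/2·(-23,20) = (-11.5000,10.0000)
o1: d²=493 > ρ²=51 → inactive
o2: d²=146 > ρ²=51 → inactive
o3: d²=17 ≤ ρ²=51; F_rep = 17·(4,1)/17² = (0.2353,0.0588)
o4: d²=724 > ρ²=51 → inactive
F = F_att + ΣF_rep = (-11.2647,10.0588)
Δp = p'−p = (-1.4081,1.2574); α = Δx/Fx = (-383/272) / (-383/34) = 1/8
check: Δy/Fy = (171/136) / (171/17) = 1/8 ✓

α = 1/8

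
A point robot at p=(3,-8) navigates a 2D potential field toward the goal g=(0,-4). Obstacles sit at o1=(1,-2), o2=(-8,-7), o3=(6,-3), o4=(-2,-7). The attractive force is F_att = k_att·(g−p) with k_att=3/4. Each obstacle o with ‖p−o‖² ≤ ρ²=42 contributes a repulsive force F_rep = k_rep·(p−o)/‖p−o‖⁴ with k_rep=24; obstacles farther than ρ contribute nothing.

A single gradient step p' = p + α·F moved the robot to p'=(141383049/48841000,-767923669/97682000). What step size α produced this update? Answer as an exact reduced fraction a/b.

F_att = 3/4·(g−p) = 3/4·(-3,4) = (-2.2500,3.0000)
o1: d²=40 ≤ ρ²=42; F_rep = 24·(2,-6)/40² = (0.0300,-0.0900)
o2: d²=122 > ρ²=42 → inactive
o3: d²=34 ≤ ρ²=42; F_rep = 24·(-3,-5)/34² = (-0.0623,-0.1038)
o4: d²=26 ≤ ρ²=42; F_rep = 24·(5,-1)/26² = (0.1775,-0.0355)
F = F_att + ΣF_rep = (-2.1048,2.7707)
Δp = p'−p = (-0.1052,0.1385); α = Δx/Fx = (-5139951/48841000) / (-5139951/2442050) = 1/20
check: Δy/Fy = (13532331/97682000) / (13532331/4884100) = 1/20 ✓

α = 1/20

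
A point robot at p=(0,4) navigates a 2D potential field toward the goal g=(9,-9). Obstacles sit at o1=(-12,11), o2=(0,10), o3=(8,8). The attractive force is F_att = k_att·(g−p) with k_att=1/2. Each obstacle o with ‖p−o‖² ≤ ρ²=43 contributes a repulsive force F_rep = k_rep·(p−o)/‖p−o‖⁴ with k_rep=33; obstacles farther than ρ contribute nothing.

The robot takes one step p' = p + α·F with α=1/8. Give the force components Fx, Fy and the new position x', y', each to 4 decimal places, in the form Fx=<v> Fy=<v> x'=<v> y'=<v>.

F_att = 1/2·(g−p) = 1/2·(9,-13) = (4.5000,-6.5000)
o1: d²=193 > ρ²=43 → inactive
o2: d²=36 ≤ ρ²=43; F_rep = 33·(0,-6)/36² = (0.0000,-0.1528)
o3: d²=80 > ρ²=43 → inactive
F = F_att + ΣF_rep = (4.5000,-6.6528)
p' = p + 1/8·F = (0.5625,3.1684)

Fx=4.5000 Fy=-6.6528 x'=0.5625 y'=3.1684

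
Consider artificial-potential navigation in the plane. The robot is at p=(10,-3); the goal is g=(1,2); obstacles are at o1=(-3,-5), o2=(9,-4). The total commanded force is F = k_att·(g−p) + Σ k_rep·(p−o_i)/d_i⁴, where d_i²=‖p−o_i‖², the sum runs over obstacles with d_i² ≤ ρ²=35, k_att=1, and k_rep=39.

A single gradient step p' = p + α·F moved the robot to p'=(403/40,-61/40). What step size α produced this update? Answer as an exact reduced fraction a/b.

α = 1/10

F_att = 1·(g−p) = 1·(-9,5) = (-9.0000,5.0000)
o1: d²=173 > ρ²=35 → inactive
o2: d²=2 ≤ ρ²=35; F_rep = 39·(1,1)/2² = (9.7500,9.7500)
F = F_att + ΣF_rep = (0.7500,14.7500)
Δp = p'−p = (0.0750,1.4750); α = Δx/Fx = (3/40) / (3/4) = 1/10
check: Δy/Fy = (59/40) / (59/4) = 1/10 ✓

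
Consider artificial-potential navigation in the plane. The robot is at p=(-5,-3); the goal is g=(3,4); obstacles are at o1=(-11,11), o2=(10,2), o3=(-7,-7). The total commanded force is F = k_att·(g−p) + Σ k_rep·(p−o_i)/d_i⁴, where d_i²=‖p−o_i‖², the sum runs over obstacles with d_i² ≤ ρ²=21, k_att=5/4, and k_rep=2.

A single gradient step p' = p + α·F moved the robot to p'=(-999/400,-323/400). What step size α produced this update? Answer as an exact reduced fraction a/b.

α = 1/4

F_att = 5/4·(g−p) = 5/4·(8,7) = (10.0000,8.7500)
o1: d²=232 > ρ²=21 → inactive
o2: d²=250 > ρ²=21 → inactive
o3: d²=20 ≤ ρ²=21; F_rep = 2·(2,4)/20² = (0.0100,0.0200)
F = F_att + ΣF_rep = (10.0100,8.7700)
Δp = p'−p = (2.5025,2.1925); α = Δx/Fx = (1001/400) / (1001/100) = 1/4
check: Δy/Fy = (877/400) / (877/100) = 1/4 ✓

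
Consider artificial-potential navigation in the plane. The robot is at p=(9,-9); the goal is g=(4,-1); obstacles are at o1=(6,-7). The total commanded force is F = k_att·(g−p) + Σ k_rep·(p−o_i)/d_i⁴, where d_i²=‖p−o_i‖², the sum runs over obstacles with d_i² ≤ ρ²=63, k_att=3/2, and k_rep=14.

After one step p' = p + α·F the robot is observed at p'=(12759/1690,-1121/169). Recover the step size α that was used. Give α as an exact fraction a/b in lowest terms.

F_att = 3/2·(g−p) = 3/2·(-5,8) = (-7.5000,12.0000)
o1: d²=13 ≤ ρ²=63; F_rep = 14·(3,-2)/13² = (0.2485,-0.1657)
F = F_att + ΣF_rep = (-7.2515,11.8343)
Δp = p'−p = (-1.4503,2.3669); α = Δx/Fx = (-2451/1690) / (-2451/338) = 1/5
check: Δy/Fy = (400/169) / (2000/169) = 1/5 ✓

α = 1/5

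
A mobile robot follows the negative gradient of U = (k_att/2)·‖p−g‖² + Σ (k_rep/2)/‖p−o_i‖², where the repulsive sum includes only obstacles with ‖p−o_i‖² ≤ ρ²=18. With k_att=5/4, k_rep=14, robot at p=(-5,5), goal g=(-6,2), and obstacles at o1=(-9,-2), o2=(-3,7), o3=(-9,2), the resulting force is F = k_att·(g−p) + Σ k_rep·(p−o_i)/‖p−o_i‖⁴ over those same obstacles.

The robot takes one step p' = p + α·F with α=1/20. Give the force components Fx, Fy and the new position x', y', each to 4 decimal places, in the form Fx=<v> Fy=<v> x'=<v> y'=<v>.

F_att = 5/4·(g−p) = 5/4·(-1,-3) = (-1.2500,-3.7500)
o1: d²=65 > ρ²=18 → inactive
o2: d²=8 ≤ ρ²=18; F_rep = 14·(-2,-2)/8² = (-0.4375,-0.4375)
o3: d²=25 > ρ²=18 → inactive
F = F_att + ΣF_rep = (-1.6875,-4.1875)
p' = p + 1/20·F = (-5.0844,4.7906)

Fx=-1.6875 Fy=-4.1875 x'=-5.0844 y'=4.7906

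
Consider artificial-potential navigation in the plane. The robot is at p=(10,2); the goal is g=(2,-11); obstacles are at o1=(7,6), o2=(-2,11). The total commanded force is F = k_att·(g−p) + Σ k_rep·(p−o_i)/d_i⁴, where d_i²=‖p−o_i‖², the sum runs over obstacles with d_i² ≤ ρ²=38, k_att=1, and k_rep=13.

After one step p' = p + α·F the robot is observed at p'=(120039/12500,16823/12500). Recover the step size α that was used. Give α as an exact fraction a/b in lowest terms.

F_att = 1·(g−p) = 1·(-8,-13) = (-8.0000,-13.0000)
o1: d²=25 ≤ ρ²=38; F_rep = 13·(3,-4)/25² = (0.0624,-0.0832)
o2: d²=225 > ρ²=38 → inactive
F = F_att + ΣF_rep = (-7.9376,-13.0832)
Δp = p'−p = (-0.3969,-0.6542); α = Δx/Fx = (-4961/12500) / (-4961/625) = 1/20
check: Δy/Fy = (-8177/12500) / (-8177/625) = 1/20 ✓

α = 1/20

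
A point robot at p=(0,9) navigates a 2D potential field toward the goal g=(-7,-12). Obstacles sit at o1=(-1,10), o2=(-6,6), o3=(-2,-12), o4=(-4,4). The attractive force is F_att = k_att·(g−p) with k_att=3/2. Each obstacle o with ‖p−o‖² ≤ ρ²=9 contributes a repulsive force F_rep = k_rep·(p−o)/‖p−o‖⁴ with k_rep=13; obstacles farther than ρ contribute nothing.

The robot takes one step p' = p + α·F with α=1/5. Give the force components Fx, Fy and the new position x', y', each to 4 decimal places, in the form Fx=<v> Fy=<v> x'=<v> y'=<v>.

Fx=-7.2500 Fy=-34.7500 x'=-1.4500 y'=2.0500

F_att = 3/2·(g−p) = 3/2·(-7,-21) = (-10.5000,-31.5000)
o1: d²=2 ≤ ρ²=9; F_rep = 13·(1,-1)/2² = (3.2500,-3.2500)
o2: d²=45 > ρ²=9 → inactive
o3: d²=445 > ρ²=9 → inactive
o4: d²=41 > ρ²=9 → inactive
F = F_att + ΣF_rep = (-7.2500,-34.7500)
p' = p + 1/5·F = (-1.4500,2.0500)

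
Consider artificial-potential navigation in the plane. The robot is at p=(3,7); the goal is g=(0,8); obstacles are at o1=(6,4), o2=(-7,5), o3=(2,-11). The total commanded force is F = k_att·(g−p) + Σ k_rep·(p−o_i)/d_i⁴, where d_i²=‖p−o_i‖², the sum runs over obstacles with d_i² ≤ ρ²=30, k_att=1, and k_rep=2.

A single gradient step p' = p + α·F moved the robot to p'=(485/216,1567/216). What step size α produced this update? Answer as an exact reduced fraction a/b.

F_att = 1·(g−p) = 1·(-3,1) = (-3.0000,1.0000)
o1: d²=18 ≤ ρ²=30; F_rep = 2·(-3,3)/18² = (-0.0185,0.0185)
o2: d²=104 > ρ²=30 → inactive
o3: d²=325 > ρ²=30 → inactive
F = F_att + ΣF_rep = (-3.0185,1.0185)
Δp = p'−p = (-0.7546,0.2546); α = Δx/Fx = (-163/216) / (-163/54) = 1/4
check: Δy/Fy = (55/216) / (55/54) = 1/4 ✓

α = 1/4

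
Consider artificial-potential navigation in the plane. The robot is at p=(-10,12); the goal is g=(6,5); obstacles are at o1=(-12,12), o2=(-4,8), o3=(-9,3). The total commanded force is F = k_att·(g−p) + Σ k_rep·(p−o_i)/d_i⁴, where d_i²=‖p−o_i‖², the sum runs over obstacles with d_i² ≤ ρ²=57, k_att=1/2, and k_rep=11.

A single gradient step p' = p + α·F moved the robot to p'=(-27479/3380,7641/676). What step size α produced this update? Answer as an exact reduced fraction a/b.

α = 1/5

F_att = 1/2·(g−p) = 1/2·(16,-7) = (8.0000,-3.5000)
o1: d²=4 ≤ ρ²=57; F_rep = 11·(2,0)/4² = (1.3750,0.0000)
o2: d²=52 ≤ ρ²=57; F_rep = 11·(-6,4)/52² = (-0.0244,0.0163)
o3: d²=82 > ρ²=57 → inactive
F = F_att + ΣF_rep = (9.3506,-3.4837)
Δp = p'−p = (1.8701,-0.6967); α = Δx/Fx = (6321/3380) / (6321/676) = 1/5
check: Δy/Fy = (-471/676) / (-2355/676) = 1/5 ✓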